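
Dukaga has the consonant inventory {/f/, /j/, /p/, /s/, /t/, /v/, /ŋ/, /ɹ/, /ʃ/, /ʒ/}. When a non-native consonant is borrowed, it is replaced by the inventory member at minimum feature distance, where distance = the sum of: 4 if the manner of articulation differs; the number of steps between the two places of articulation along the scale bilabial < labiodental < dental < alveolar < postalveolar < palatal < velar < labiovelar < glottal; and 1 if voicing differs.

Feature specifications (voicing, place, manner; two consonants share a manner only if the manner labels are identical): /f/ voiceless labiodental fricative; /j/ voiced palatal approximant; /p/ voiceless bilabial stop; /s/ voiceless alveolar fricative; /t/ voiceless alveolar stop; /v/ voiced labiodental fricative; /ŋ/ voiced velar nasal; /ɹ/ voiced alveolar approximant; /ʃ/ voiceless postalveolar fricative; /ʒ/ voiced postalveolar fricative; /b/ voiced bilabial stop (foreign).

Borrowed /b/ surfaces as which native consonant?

/p/ is closest: same manner (stop), place distance 0 (bilabial→bilabial), voicing differs (+1); total 1. Next closest is /t/ at distance 4.

p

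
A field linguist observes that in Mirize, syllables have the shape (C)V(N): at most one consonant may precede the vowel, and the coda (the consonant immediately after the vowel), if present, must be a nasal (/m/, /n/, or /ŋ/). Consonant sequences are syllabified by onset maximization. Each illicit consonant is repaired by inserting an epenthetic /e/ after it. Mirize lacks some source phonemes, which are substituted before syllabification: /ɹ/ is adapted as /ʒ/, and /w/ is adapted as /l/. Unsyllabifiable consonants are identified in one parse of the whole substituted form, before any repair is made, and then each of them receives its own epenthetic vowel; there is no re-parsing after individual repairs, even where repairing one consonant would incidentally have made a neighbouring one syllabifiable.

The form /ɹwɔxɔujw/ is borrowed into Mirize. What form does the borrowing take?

Substitution: /ɹ/ → /ʒ/, /w/ → /l/, giving /ʒlɔxɔujl/.
Syllabifying with onset maximization leaves /ʒ/, /j/, /l/ stranded (only a nasal (/m/, /n/, or /ŋ/) is licensed in coda position; onsets are limited to one consonant).
Inserting the epenthetic vowel yields /ʒ/ → /ʒe/, /j/ → /je/, /l/ → /le/.

ʒelɔxɔujele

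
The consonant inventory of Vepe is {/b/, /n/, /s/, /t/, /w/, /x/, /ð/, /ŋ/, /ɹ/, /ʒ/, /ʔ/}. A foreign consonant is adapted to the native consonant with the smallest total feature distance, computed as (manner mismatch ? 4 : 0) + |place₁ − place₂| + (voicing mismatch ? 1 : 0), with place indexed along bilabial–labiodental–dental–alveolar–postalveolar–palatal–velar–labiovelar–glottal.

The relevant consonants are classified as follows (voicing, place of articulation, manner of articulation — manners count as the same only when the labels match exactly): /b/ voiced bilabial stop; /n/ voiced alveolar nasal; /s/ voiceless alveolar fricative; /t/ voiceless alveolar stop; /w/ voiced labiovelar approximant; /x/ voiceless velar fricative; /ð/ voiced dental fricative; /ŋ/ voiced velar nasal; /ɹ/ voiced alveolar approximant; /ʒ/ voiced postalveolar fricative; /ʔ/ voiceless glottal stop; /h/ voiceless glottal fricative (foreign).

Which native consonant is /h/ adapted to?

x

/x/ is closest: same manner (fricative), place distance 2 (glottal→velar), same voicing; total 2. Next closest is /ʔ/ at distance 4.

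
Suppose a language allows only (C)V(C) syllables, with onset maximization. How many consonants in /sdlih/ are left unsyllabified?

2

The consonants /s/, /d/ cannot be parsed into a legal (C)V(C) syllable (at most one coda consonant is licensed; onsets are limited to one consonant).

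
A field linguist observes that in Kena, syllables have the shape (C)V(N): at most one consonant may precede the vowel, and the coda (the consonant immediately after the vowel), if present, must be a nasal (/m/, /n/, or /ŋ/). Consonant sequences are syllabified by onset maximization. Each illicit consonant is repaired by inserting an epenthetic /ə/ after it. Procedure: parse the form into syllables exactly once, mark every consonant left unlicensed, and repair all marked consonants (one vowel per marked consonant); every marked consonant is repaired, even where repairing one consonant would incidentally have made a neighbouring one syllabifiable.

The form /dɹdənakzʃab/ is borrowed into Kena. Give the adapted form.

dəɹədənakəzəʃabə

Syllabifying with onset maximization leaves /d/, /ɹ/, /k/, /z/, /b/ stranded (only a nasal (/m/, /n/, or /ŋ/) is licensed in coda position; onsets are limited to one consonant).
Each unlicensed consonant becomes the onset of a new syllable: /d/ → /də/, /ɹ/ → /ɹə/, /k/ → /kə/, /z/ → /zə/, /b/ → /bə/.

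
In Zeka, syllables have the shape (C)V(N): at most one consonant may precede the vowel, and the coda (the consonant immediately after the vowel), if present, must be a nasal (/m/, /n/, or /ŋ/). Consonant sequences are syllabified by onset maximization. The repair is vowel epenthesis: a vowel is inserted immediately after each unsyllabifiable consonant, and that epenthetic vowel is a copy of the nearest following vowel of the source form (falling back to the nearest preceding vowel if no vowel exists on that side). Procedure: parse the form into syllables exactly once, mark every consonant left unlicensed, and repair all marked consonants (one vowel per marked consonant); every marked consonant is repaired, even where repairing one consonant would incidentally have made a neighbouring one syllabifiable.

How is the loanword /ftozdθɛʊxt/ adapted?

fotozɛdɛθɛʊxʊtʊ

Under (C)V(N), the unsyllabifiable consonants are /f/, /z/, /d/, /x/, /t/ (only a nasal (/m/, /n/, or /ŋ/) is licensed in coda position; onsets are limited to one consonant).
Inserting the epenthetic vowel yields /f/ → /fo/, /z/ → /zɛ/, /d/ → /dɛ/, /x/ → /xʊ/, /t/ → /tʊ/.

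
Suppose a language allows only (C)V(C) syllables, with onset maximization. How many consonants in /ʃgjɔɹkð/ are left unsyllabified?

4

The consonants /ʃ/, /g/, /k/, /ð/ cannot be parsed into a legal (C)V(C) syllable (at most one coda consonant is licensed; onsets are limited to one consonant).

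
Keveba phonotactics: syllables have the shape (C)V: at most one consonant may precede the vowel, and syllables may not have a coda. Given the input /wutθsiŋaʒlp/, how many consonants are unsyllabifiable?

5

Under (C)V, the unsyllabifiable consonants are /t/, /θ/, /ʒ/, /l/, /p/ (no codas are permitted; onsets are limited to one consonant).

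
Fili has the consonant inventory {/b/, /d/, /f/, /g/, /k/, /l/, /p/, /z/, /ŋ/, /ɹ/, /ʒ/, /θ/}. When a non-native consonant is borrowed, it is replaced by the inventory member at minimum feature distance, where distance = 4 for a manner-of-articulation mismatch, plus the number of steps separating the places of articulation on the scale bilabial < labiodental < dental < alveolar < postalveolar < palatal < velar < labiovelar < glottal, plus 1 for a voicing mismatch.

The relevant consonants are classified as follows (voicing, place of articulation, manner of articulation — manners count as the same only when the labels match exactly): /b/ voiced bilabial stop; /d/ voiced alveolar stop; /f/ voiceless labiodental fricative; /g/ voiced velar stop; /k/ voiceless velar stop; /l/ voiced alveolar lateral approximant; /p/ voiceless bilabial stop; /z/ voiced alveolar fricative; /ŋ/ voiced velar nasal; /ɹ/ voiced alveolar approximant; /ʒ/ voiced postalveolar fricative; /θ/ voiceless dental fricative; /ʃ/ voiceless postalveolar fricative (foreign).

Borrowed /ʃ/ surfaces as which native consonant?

ʒ

/ʒ/ is closest: same manner (fricative), place distance 0 (postalveolar→postalveolar), voicing differs (+1); total 1. Next closest is /z/ at distance 2.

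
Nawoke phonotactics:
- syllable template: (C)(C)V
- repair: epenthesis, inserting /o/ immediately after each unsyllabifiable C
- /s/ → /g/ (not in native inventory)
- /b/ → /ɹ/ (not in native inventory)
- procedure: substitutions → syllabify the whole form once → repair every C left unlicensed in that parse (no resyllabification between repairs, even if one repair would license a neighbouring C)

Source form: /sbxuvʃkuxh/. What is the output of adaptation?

Substitution: /s/ → /g/, /b/ → /ɹ/, giving /gɹxuvʃkuxh/.
Syllabifying with onset maximization leaves /g/, /v/, /x/, /h/ stranded (no codas are permitted; onsets may contain at most 2 consonants).
Inserting the epenthetic vowel yields /g/ → /go/, /v/ → /vo/, /x/ → /xo/, /h/ → /ho/.

goɹxuvoʃkuxoho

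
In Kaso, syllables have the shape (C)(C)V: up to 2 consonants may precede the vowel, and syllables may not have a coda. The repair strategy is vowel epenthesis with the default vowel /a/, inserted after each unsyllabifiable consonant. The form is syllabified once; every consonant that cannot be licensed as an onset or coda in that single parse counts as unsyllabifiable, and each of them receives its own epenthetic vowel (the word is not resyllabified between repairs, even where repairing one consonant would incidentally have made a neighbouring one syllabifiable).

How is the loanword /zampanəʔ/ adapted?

zampanəʔa

Under (C)(C)V, the unsyllabifiable consonants are /ʔ/ (no codas are permitted; onsets may contain at most 2 consonants).
Inserting the epenthetic vowel yields /ʔ/ → /ʔa/.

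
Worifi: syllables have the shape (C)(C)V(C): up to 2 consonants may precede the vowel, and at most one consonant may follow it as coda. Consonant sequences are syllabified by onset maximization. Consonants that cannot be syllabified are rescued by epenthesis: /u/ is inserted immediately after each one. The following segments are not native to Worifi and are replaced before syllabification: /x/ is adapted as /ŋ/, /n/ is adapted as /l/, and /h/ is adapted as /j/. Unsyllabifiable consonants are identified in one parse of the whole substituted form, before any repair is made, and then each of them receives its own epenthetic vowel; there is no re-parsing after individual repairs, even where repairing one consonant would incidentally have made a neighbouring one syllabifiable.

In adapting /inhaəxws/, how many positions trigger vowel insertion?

After substitution the input is /iljaəŋws/.
The unsyllabifiable consonants are /w/, /s/; each receives one epenthetic vowel.

2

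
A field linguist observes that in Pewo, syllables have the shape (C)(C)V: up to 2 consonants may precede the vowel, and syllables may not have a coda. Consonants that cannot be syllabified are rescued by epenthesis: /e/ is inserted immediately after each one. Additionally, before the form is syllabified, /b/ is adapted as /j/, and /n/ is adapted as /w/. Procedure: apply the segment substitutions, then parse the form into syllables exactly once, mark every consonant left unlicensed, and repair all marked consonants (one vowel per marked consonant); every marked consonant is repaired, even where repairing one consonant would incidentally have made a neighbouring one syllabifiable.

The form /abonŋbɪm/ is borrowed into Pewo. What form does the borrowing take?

ajoweŋjɪme

Substitution: /b/ → /j/, /n/ → /w/, giving /ajowŋjɪm/.
Syllabifying with onset maximization leaves /w/, /m/ stranded (no codas are permitted; onsets may contain at most 2 consonants).
Epenthesis after each stranded consonant: /w/ → /we/, /m/ → /me/.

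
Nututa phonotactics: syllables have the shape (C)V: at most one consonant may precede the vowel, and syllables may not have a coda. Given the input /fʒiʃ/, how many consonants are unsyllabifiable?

Syllabifying with onset maximization leaves /f/, /ʃ/ stranded (no codas are permitted; onsets are limited to one consonant).

2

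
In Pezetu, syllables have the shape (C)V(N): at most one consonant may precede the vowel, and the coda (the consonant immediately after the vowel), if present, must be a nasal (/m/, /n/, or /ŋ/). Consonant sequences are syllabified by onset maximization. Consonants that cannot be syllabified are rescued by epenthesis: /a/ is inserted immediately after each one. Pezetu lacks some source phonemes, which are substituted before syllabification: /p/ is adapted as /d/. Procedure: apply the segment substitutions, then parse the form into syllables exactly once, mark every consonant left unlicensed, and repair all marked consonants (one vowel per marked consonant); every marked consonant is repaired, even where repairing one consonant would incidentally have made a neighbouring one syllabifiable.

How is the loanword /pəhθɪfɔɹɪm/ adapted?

dəhaθɪfɔɹɪm

Substitution: /p/ → /d/, giving /dəhθɪfɔɹɪm/.
The consonants /h/ cannot be parsed into a legal (C)V(N) syllable (only a nasal (/m/, /n/, or /ŋ/) is licensed in coda position; onsets are limited to one consonant).
Inserting the epenthetic vowel yields /h/ → /ha/.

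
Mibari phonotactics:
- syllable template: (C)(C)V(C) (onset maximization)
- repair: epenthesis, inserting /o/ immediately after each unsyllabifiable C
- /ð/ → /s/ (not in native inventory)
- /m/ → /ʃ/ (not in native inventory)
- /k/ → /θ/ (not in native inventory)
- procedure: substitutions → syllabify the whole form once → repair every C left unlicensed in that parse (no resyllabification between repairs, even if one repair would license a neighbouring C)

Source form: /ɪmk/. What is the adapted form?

ɪʃθo

Substitution: /m/ → /ʃ/, /k/ → /θ/, giving /ɪʃθ/.
The consonants /θ/ cannot be parsed into a legal (C)(C)V(C) syllable (at most one coda consonant is licensed; onsets may contain at most 2 consonants).
Each unlicensed consonant becomes the onset of a new syllable: /θ/ → /θo/.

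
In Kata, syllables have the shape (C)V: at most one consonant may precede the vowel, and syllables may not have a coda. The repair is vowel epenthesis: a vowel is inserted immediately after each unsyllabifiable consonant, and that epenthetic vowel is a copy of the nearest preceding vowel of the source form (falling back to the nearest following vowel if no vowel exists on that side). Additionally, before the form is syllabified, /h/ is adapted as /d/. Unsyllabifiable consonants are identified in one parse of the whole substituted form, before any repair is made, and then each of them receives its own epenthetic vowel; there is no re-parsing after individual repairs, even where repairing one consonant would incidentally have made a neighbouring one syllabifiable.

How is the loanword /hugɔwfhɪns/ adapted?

dugɔwɔfɔdɪnɪsɪ

Substitution: /h/ → /d/, giving /dugɔwfdɪns/.
The consonants /w/, /f/, /n/, /s/ cannot be parsed into a legal (C)V syllable (no codas are permitted; onsets are limited to one consonant).
Inserting the epenthetic vowel yields /w/ → /wɔ/, /f/ → /fɔ/, /n/ → /nɪ/, /s/ → /sɪ/.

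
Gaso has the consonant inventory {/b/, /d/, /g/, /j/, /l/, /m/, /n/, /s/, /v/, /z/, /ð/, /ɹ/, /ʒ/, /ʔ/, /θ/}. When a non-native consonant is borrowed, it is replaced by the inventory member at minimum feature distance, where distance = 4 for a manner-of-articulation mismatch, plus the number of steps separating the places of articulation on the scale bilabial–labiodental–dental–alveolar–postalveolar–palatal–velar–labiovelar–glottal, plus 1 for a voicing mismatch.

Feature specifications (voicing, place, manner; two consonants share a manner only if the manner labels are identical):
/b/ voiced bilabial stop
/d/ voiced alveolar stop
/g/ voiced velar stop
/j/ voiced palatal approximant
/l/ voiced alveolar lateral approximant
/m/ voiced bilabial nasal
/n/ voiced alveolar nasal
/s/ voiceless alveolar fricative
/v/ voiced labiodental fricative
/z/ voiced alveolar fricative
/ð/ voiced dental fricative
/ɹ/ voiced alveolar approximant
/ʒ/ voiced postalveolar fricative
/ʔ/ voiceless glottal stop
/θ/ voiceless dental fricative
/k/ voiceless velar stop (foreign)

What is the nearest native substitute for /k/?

g

/g/ is closest: same manner (stop), place distance 0 (velar→velar), voicing differs (+1); total 1. Next closest is /ʔ/ at distance 2.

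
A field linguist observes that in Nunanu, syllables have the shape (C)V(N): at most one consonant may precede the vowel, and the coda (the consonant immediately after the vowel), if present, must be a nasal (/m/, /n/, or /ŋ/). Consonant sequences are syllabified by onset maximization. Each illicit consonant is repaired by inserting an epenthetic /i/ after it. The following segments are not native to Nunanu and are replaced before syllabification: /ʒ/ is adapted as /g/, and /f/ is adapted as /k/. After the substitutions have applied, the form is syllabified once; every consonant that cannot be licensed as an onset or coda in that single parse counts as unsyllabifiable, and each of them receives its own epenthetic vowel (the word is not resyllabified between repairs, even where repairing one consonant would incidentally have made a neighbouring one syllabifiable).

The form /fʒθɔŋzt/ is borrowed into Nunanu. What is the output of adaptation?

kigiθɔŋziti

Substitution: /f/ → /k/, /ʒ/ → /g/, giving /kgθɔŋzt/.
Syllabifying with onset maximization leaves /k/, /g/, /z/, /t/ stranded (only a nasal (/m/, /n/, or /ŋ/) is licensed in coda position; onsets are limited to one consonant).
Epenthesis after each stranded consonant: /k/ → /ki/, /g/ → /gi/, /z/ → /zi/, /t/ → /ti/.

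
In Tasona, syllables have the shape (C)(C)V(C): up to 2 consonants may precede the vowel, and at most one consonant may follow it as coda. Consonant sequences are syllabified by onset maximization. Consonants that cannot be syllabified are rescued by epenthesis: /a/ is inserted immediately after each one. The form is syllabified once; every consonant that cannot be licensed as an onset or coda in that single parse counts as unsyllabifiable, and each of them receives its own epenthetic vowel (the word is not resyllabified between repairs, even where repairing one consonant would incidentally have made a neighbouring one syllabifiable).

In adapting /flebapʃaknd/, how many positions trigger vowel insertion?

The unsyllabifiable consonants are /n/, /d/; each receives one epenthetic vowel.

2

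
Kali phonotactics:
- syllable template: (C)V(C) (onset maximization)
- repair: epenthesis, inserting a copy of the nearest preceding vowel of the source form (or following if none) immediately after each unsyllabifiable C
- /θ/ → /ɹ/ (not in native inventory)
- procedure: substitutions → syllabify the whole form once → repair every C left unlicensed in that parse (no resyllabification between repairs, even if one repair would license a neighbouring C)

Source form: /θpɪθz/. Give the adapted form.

Substitution: /θ/ → /ɹ/, giving /ɹpɪɹz/.
Syllabifying with onset maximization leaves /ɹ/, /z/ stranded (at most one coda consonant is licensed; onsets are limited to one consonant).
Each unlicensed consonant becomes the onset of a new syllable: /ɹ/ → /ɹɪ/, /z/ → /zɪ/.

ɹɪpɪɹzɪ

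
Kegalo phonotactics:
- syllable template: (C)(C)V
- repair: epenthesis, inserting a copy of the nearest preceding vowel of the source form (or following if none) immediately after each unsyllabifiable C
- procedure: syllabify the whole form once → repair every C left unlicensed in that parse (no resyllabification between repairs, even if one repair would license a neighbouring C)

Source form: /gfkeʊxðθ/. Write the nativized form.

gefkeʊxʊðʊθʊ

Syllabifying with onset maximization leaves /g/, /x/, /ð/, /θ/ stranded (no codas are permitted; onsets may contain at most 2 consonants).
Each unlicensed consonant becomes the onset of a new syllable: /g/ → /ge/, /x/ → /xʊ/, /ð/ → /ðʊ/, /θ/ → /θʊ/.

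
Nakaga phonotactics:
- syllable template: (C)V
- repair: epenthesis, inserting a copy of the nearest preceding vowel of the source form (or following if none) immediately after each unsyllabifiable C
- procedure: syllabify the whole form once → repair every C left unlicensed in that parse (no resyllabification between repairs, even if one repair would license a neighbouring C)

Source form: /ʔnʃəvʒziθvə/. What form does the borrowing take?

ʔənəʃəvəʒəziθivə

Syllabifying with onset maximization leaves /ʔ/, /n/, /v/, /ʒ/, /θ/ stranded (no codas are permitted; onsets are limited to one consonant).
Each unlicensed consonant becomes the onset of a new syllable: /ʔ/ → /ʔə/, /n/ → /nə/, /v/ → /və/, /ʒ/ → /ʒə/, /θ/ → /θi/.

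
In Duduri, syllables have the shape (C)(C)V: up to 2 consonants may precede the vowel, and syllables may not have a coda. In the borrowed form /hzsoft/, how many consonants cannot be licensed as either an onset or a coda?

3

Under (C)(C)V, the unsyllabifiable consonants are /h/, /f/, /t/ (no codas are permitted; onsets may contain at most 2 consonants).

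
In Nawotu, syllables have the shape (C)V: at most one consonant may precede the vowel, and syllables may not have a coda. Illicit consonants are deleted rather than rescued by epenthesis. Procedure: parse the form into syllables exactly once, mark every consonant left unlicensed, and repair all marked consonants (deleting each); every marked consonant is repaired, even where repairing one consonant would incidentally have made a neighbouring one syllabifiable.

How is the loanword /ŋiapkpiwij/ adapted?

ŋiapiwi

Under (C)V, the unsyllabifiable consonants are /p/, /k/, /j/ (no codas are permitted; onsets are limited to one consonant).
Deletion applies to /p/, /k/, /j/.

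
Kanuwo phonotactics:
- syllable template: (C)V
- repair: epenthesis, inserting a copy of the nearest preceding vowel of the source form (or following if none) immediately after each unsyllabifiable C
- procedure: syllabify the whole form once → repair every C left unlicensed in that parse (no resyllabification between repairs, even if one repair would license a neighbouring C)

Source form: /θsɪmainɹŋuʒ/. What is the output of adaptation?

θɪsɪmainiɹiŋuʒu

Under (C)V, the unsyllabifiable consonants are /θ/, /n/, /ɹ/, /ʒ/ (no codas are permitted; onsets are limited to one consonant).
Each unlicensed consonant becomes the onset of a new syllable: /θ/ → /θɪ/, /n/ → /ni/, /ɹ/ → /ɹi/, /ʒ/ → /ʒu/.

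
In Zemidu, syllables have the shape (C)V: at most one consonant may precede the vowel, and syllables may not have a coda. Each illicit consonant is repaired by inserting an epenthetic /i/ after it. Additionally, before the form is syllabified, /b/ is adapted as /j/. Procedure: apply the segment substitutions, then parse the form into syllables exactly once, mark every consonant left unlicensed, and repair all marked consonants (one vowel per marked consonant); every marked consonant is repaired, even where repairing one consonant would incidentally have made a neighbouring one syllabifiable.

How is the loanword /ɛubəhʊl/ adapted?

ɛujəhʊli

Substitution: /b/ → /j/, giving /ɛujəhʊl/.
Syllabifying with onset maximization leaves /l/ stranded (no codas are permitted; onsets are limited to one consonant).
Each unlicensed consonant becomes the onset of a new syllable: /l/ → /li/.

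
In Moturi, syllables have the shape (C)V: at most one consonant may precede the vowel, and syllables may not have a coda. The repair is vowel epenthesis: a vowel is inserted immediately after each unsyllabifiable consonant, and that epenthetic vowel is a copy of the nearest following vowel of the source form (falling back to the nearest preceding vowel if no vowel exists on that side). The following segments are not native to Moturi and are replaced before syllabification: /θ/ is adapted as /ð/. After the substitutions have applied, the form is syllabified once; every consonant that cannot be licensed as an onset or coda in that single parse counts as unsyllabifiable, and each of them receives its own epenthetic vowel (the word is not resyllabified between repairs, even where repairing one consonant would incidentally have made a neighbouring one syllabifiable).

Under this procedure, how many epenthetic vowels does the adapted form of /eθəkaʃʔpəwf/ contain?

After substitution the input is /eðəkaʃʔpəwf/.
The unsyllabifiable consonants are /ʃ/, /ʔ/, /w/, /f/; each receives one epenthetic vowel.

4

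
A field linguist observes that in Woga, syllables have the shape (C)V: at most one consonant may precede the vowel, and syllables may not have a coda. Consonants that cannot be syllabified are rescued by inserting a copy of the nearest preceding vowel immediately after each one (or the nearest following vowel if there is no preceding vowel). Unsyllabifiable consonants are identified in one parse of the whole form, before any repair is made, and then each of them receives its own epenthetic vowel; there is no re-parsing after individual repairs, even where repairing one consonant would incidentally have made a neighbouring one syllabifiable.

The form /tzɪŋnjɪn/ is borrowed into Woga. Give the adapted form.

tɪzɪŋɪnɪjɪnɪ

Under (C)V, the unsyllabifiable consonants are /t/, /ŋ/, /n/, /n/ (no codas are permitted; onsets are limited to one consonant).
Epenthesis after each stranded consonant: /t/ → /tɪ/, /ŋ/ → /ŋɪ/, /n/ → /nɪ/, /n/ → /nɪ/.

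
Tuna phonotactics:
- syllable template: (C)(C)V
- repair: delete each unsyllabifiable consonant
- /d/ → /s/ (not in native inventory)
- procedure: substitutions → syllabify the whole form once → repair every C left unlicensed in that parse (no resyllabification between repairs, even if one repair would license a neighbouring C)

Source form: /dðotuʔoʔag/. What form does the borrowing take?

Substitution: /d/ → /s/, giving /sðotuʔoʔag/.
Under (C)(C)V, the unsyllabifiable consonants are /g/ (no codas are permitted; onsets may contain at most 2 consonants).
Each unlicensed consonant is deleted: /g/.

sðotuʔoʔa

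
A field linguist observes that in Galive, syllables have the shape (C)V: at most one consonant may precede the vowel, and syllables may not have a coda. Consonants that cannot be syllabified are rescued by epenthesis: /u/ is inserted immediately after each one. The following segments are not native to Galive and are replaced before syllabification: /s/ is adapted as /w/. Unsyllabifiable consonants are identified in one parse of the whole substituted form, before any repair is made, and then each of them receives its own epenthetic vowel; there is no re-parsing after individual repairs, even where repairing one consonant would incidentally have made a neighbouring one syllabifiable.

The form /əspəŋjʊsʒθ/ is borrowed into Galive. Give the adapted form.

əwupəŋujʊwuʒuθu

Substitution: /s/ → /w/, giving /əwpəŋjʊwʒθ/.
Under (C)V, the unsyllabifiable consonants are /w/, /ŋ/, /w/, /ʒ/, /θ/ (no codas are permitted; onsets are limited to one consonant).
Inserting the epenthetic vowel yields /w/ → /wu/, /ŋ/ → /ŋu/, /w/ → /wu/, /ʒ/ → /ʒu/, /θ/ → /θu/.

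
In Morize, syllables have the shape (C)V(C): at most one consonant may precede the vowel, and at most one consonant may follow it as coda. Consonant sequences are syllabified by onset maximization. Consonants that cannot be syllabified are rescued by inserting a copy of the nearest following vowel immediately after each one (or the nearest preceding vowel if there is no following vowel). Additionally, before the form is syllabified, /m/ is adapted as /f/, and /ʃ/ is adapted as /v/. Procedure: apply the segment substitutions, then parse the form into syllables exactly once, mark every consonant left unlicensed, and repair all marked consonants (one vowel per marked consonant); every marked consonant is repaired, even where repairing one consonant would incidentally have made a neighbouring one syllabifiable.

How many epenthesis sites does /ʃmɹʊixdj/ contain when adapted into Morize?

After substitution the input is /vfɹʊixdj/.
The unsyllabifiable consonants are /v/, /f/, /d/, /j/; each receives one epenthetic vowel.

4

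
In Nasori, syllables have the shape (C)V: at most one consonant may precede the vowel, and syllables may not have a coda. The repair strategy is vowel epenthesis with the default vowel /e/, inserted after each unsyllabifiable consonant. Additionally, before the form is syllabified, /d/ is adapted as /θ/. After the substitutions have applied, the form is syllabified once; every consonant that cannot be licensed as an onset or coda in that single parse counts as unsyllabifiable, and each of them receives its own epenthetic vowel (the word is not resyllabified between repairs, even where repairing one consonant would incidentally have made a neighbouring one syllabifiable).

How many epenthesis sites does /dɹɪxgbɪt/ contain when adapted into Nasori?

After substitution the input is /θɹɪxgbɪt/.
The unsyllabifiable consonants are /θ/, /x/, /g/, /t/; each receives one epenthetic vowel.

4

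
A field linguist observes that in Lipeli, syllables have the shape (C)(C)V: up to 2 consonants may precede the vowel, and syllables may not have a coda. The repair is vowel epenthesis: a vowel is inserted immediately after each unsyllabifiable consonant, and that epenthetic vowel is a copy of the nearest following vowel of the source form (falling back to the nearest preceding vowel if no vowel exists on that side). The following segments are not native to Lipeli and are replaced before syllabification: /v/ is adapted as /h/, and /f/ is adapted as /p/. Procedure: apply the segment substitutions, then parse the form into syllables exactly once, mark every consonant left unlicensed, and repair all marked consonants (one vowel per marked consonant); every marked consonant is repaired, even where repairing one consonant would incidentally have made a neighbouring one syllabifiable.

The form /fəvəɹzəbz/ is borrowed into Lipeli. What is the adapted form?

Substitution: /f/ → /p/, /v/ → /h/, giving /pəhəɹzəbz/.
Under (C)(C)V, the unsyllabifiable consonants are /b/, /z/ (no codas are permitted; onsets may contain at most 2 consonants).
Inserting the epenthetic vowel yields /b/ → /bə/, /z/ → /zə/.

pəhəɹzəbəzə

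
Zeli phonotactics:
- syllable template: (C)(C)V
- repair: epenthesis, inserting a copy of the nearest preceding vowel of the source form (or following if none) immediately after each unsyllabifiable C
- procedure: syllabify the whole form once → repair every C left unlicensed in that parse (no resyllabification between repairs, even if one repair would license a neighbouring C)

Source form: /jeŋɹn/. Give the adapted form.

jeŋeɹene

The consonants /ŋ/, /ɹ/, /n/ cannot be parsed into a legal (C)(C)V syllable (no codas are permitted; onsets may contain at most 2 consonants).
Each unlicensed consonant becomes the onset of a new syllable: /ŋ/ → /ŋe/, /ɹ/ → /ɹe/, /n/ → /ne/.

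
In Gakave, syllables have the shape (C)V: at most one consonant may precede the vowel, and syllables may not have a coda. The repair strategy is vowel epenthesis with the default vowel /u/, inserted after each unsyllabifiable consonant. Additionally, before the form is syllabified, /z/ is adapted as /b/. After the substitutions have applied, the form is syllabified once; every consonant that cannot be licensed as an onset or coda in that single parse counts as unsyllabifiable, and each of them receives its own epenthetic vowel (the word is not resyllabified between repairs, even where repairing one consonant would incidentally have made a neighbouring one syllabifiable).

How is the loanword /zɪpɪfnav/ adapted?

Substitution: /z/ → /b/, giving /bɪpɪfnav/.
The consonants /f/, /v/ cannot be parsed into a legal (C)V syllable (no codas are permitted; onsets are limited to one consonant).
Inserting the epenthetic vowel yields /f/ → /fu/, /v/ → /vu/.

bɪpɪfunavu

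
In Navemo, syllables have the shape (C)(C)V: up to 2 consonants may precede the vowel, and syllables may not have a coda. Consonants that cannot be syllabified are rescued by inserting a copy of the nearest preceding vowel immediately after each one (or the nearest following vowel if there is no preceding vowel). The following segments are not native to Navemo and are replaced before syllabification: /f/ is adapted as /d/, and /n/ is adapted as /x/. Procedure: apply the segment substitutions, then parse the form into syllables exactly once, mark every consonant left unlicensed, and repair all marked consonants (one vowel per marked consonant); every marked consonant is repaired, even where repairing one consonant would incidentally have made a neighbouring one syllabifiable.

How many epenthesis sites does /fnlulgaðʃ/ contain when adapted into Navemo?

After substitution the input is /dxlulgaðʃ/.
The unsyllabifiable consonants are /d/, /ð/, /ʃ/; each receives one epenthetic vowel.

3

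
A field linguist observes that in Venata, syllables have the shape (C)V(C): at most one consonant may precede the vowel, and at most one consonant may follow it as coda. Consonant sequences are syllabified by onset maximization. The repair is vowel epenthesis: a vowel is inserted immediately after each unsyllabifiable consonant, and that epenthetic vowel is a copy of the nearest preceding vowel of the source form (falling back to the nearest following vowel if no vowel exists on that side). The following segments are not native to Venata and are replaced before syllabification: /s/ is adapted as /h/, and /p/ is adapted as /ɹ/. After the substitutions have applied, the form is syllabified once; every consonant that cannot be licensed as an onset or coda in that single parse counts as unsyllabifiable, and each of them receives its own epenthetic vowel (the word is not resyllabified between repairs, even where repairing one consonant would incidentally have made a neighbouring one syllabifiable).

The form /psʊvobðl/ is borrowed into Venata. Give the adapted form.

ɹʊhʊvobðolo

Substitution: /p/ → /ɹ/, /s/ → /h/, giving /ɹhʊvobðl/.
Syllabifying with onset maximization leaves /ɹ/, /ð/, /l/ stranded (at most one coda consonant is licensed; onsets are limited to one consonant).
Each unlicensed consonant becomes the onset of a new syllable: /ɹ/ → /ɹʊ/, /ð/ → /ðo/, /l/ → /lo/.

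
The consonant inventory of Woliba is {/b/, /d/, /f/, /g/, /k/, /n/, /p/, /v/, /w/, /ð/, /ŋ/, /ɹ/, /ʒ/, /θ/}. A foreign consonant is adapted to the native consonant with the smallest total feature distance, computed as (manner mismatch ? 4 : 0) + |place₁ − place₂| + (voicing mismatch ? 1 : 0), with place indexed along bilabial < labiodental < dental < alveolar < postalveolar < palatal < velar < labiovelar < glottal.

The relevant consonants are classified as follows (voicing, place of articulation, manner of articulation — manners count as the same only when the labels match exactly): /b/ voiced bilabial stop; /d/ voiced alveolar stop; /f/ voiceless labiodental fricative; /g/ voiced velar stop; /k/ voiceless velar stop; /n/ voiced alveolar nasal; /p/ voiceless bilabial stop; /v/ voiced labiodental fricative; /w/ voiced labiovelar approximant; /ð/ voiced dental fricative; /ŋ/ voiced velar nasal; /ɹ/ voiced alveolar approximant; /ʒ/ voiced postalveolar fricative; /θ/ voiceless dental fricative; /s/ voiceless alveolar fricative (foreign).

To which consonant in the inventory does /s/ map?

θ

/θ/ is closest: same manner (fricative), place distance 1 (alveolar→dental), same voicing; total 1. Next closest is /f/ at distance 2.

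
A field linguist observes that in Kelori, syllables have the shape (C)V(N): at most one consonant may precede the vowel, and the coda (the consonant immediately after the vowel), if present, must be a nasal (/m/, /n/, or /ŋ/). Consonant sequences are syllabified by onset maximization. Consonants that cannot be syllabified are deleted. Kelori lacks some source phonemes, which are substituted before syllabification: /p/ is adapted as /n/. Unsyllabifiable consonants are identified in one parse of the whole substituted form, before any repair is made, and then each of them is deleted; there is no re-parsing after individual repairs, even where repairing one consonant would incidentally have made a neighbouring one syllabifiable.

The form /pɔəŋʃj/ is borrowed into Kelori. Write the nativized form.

nɔəŋ

Substitution: /p/ → /n/, giving /nɔəŋʃj/.
Under (C)V(N), the unsyllabifiable consonants are /ʃ/, /j/ (only a nasal (/m/, /n/, or /ŋ/) is licensed in coda position; onsets are limited to one consonant).
Deleting the stranded consonants removes /ʃ/, /j/.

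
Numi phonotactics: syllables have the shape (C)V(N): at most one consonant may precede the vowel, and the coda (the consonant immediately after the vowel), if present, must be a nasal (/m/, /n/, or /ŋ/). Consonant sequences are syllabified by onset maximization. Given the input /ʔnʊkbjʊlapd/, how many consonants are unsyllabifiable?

Under (C)V(N), the unsyllabifiable consonants are /ʔ/, /k/, /b/, /p/, /d/ (only a nasal (/m/, /n/, or /ŋ/) is licensed in coda position; onsets are limited to one consonant).

5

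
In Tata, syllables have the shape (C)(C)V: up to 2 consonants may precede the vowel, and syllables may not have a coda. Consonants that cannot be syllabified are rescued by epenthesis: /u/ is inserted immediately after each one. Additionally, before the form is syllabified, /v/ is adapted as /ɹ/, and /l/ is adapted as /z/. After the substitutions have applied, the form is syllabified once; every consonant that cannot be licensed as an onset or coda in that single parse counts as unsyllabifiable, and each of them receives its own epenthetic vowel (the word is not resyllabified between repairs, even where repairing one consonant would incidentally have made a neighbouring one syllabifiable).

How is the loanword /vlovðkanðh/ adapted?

ɹzoɹuðkanuðuhu

Substitution: /v/ → /ɹ/, /l/ → /z/, giving /ɹzoɹðkanðh/.
Syllabifying with onset maximization leaves /ɹ/, /n/, /ð/, /h/ stranded (no codas are permitted; onsets may contain at most 2 consonants).
Inserting the epenthetic vowel yields /ɹ/ → /ɹu/, /n/ → /nu/, /ð/ → /ðu/, /h/ → /hu/.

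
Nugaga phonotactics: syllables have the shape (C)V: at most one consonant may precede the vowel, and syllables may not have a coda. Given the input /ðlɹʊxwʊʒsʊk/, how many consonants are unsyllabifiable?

5

The consonants /ð/, /l/, /x/, /ʒ/, /k/ cannot be parsed into a legal (C)V syllable (no codas are permitted; onsets are limited to one consonant).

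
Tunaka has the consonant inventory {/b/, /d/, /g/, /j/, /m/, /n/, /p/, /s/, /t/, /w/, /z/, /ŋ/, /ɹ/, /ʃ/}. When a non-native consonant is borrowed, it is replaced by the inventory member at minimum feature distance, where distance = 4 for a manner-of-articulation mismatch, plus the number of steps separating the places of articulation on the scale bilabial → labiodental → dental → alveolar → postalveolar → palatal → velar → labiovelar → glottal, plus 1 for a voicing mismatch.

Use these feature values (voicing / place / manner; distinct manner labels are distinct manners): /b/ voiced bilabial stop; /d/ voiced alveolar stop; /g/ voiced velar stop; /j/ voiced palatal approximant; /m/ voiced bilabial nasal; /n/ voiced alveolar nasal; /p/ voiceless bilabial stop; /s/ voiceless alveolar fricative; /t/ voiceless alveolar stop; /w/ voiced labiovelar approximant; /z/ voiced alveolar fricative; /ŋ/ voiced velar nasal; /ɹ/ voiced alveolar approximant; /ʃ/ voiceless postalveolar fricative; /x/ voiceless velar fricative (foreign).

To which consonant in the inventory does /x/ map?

/ʃ/ is closest: same manner (fricative), place distance 2 (velar→postalveolar), same voicing; total 2. Next closest is /s/ at distance 3.

ʃ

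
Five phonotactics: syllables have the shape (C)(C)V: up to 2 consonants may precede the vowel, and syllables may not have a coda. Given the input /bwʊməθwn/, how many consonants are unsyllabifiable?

Under (C)(C)V, the unsyllabifiable consonants are /θ/, /w/, /n/ (no codas are permitted; onsets may contain at most 2 consonants).

3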